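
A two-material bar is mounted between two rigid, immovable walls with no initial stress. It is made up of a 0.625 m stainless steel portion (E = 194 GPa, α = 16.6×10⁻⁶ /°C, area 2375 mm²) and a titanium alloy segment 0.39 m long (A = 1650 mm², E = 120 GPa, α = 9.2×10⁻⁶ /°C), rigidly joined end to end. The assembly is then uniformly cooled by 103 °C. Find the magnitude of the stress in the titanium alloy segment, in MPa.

If the supports were absent, the total length change would be Σ αᵢΔT Lᵢ = 16.6×10⁻⁶×103×625 + 9.2×10⁻⁶×103×390 = 1.438 mm.
The walls prevent any net length change, so an axial force P (same in every segment) develops. Compatibility: P · Σ Lᵢ/(AᵢEᵢ) = δ_free.
The series flexibility is Σ Lᵢ/(AᵢEᵢ) = 625/(2375×194×10³) + 390/(1650×120×10³) = 3.326×10⁻⁶ mm/N.
So P = 1.438 / 3.326×10⁻⁶ = 432.4 kN, tensile.
σ_{titanium alloy} = P / A = 432400 / 1650 = 262.1 MPa.

σ ≈ 262 MPa (tensile)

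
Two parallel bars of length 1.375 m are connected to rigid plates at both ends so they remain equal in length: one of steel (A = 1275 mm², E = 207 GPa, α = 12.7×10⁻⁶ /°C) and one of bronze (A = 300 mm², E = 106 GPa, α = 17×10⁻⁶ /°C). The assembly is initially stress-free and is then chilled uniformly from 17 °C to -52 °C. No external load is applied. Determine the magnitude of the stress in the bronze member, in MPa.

σ ≈ 28.1 MPa (tensile)

Equilibrium of a rigid end plate with no external load gives equal and opposite internal forces ±P in the two members. Since α_{bronze} > α_{steel}, cooling drives the bronze into tension and the steel into compression.
Compatibility of the two members (thermal + elastic change equal): (α₁ − α₂)ΔT = P·[1/(A₁E₁) + 1/(A₂E₂)].
|α₁ − α₂|·ΔT = 4.3×10⁻⁶ × 69 = 0.0002967.
1/(A₁E₁) + 1/(A₂E₂) = 1/(1275×207×10³) + 1/(300×106×10³) = 3.524×10⁻⁸ N⁻¹.
So P = 0.0002967 / 3.524×10⁻⁸ = 8.42 kN.
σ_{bronze} = P/A₂ = 8420/300 = 28.07 MPa, tensile.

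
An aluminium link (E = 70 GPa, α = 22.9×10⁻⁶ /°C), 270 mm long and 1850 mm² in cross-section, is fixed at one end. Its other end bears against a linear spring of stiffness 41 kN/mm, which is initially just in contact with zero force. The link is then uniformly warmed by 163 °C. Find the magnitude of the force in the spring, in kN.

Free thermal expansion: δ_free = αΔT L = 22.9×10⁻⁶ × 163 × 270 = 1.008 mm.
Let P be the compressive force at the spring. The link shortens elastically by PL/(AE) and the spring compresses by P/k; together these equal δ_free.
So P = δ_free / [L/(AE) + 1/k] = 1.008 / [ 270/(1850×70×10³) + 1/(41×10³) ].
P = 1.008 / 2.648×10⁻⁵ = 38070 N.

P ≈ 38.1 kN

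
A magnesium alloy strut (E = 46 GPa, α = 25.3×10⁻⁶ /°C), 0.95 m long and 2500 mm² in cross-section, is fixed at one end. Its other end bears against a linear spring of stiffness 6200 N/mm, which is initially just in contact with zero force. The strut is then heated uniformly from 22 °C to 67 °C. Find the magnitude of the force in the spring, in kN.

P ≈ 6.38 kN

The unrestrained thermal change is αΔT L = 25.3×10⁻⁶ × 45 × 950 = 1.082 mm.
Let P be the compressive force at the spring. The strut shortens elastically by PL/(AE) and the spring compresses by P/k; together these equal δ_free.
So P = δ_free / [L/(AE) + 1/k] = 1.082 / [ 950/(2500×46×10³) + 1/(6200) ].
P = 1.082 / 0.0001696 = 6379 N.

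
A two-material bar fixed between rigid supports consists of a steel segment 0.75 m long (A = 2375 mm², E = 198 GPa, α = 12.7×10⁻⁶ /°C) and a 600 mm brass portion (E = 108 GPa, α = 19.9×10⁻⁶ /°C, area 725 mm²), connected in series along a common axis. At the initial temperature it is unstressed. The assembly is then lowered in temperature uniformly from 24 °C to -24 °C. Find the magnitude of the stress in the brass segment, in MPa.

With the walls removed the bar would change length by δ_free = Σ αᵢΔT Lᵢ = 12.7×10⁻⁶×48×750 + 19.9×10⁻⁶×48×600 = 1.03 mm.
The rigid supports impose zero overall length change; the single axial force P common to all segments must satisfy P Σ Lᵢ/(AᵢEᵢ) = δ_free.
Σ Lᵢ/(AᵢEᵢ) = 750/(2375×198×10³) + 600/(725×108×10³) = 9.258×10⁻⁶ mm/N.
P = 1.03 / 9.258×10⁻⁶ = 111300 N = 111.3 kN, tensile.
σ_{brass} = P / A = 111300 / 725 = 153.5 MPa.

σ ≈ 154 MPa (tensile)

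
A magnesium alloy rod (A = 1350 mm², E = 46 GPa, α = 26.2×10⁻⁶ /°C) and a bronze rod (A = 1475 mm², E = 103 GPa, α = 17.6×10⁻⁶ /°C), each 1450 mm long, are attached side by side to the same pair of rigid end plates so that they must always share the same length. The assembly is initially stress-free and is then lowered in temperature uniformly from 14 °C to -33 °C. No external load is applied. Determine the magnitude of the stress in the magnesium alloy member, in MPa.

σ ≈ 13.2 MPa (tensile)

Both members must finish at the same length. With the larger α, the magnesium alloy tends to over-contract; the plates restrain it, putting the magnesium alloy in tension and the bronze in compression. With no external load the two internal forces are equal and opposite, magnitude P.
Equating the net (thermal + elastic) strains gives |α₁ − α₂|·ΔT = P·[1/(A₁E₁) + 1/(A₂E₂)].
|α₁ − α₂|·ΔT = 8.6×10⁻⁶ × 47 = 0.0004042.
1/(A₁E₁) + 1/(A₂E₂) = 1/(1350×46×10³) + 1/(1475×103×10³) = 2.269×10⁻⁸ N⁻¹.
So P = 0.0004042 / 2.269×10⁻⁸ = 17.82 kN.
σ_{magnesium alloy} = P/A₁ = 17820/1350 = 13.2 MPa, tensile.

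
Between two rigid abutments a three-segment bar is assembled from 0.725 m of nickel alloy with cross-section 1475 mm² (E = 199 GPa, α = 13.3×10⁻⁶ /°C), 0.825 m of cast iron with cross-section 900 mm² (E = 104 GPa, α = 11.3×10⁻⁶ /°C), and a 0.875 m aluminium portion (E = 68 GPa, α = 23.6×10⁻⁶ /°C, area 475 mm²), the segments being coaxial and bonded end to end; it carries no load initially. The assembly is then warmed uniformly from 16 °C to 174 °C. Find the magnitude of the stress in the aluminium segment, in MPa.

σ ≈ 343 MPa (compressive)

If the supports were absent, the total length change would be Σ αᵢΔT Lᵢ = 13.3×10⁻⁶×158×725 + 11.3×10⁻⁶×158×825 + 23.6×10⁻⁶×158×875 = 6.259 mm.
The walls prevent any net length change, so an axial force P (same in every segment) develops. Compatibility: P · Σ Lᵢ/(AᵢEᵢ) = δ_free.
Σ Lᵢ/(AᵢEᵢ) = 725/(1475×199×10³) + 825/(900×104×10³) + 875/(475×68×10³) = 3.837×10⁻⁵ mm/N.
Hence P = δ_free / Σ(L/AE) = 6.259/3.837×10⁻⁵ = 163.1 kN (compressive).
σ_{aluminium} = P / A = 163100 / 475 = 343.4 MPa.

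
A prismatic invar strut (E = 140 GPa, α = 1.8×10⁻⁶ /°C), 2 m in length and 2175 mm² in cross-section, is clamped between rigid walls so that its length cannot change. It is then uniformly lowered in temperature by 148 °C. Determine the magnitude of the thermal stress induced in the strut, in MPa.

With length fixed, the mechanical strain must cancel the thermal strain αΔT = 1.8×10⁻⁶ × 148 = 266.4×10⁻⁶.
Hence σ = E·αΔT = 140×10³ × 266.4×10⁻⁶ = 37.3 MPa, tensile.

σ ≈ 37.3 MPa (tensile)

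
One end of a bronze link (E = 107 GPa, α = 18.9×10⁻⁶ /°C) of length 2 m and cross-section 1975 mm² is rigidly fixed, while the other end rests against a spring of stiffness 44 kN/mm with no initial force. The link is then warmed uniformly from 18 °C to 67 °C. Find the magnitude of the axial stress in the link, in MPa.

σ ≈ 29.1 MPa (compressive)

Free thermal expansion: δ_free = αΔT L = 18.9×10⁻⁶ × 49 × 2000 = 1.852 mm.
With a force P in the spring, the elastic change of the link is PL/(AE) and that of the spring is P/k; compatibility requires their sum to equal δ_free.
So P = δ_free / [L/(AE) + 1/k] = 1.852 / [ 2000/(1975×107×10³) + 1/(44×10³) ].
P = 1.852 / 3.219×10⁻⁵ = 57540 N.
σ = P/A = 57540/1975 = 29.13 MPa.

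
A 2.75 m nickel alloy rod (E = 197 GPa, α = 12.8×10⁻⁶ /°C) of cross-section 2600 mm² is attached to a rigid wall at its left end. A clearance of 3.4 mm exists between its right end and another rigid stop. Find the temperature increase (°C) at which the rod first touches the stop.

ΔT ≈ 96.6 °C

The gap closes when αΔT L = 3.4 mm, since the rod is still unstressed at that instant.
ΔT = 3.4 / (12.8×10⁻⁶ × 2750) = 96.59 °C.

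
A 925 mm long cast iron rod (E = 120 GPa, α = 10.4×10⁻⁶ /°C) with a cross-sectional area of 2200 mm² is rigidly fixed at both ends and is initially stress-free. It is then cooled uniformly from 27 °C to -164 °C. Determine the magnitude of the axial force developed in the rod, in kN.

P ≈ 524 kN (tensile)

The ends cannot move, so σ = EαΔT = 120×10³ × 10.4×10⁻⁶ × 191 = 238.4 MPa.
Axial force P = σA = 238.4 × 2200 = 524400 N = 524.4 kN, tensile.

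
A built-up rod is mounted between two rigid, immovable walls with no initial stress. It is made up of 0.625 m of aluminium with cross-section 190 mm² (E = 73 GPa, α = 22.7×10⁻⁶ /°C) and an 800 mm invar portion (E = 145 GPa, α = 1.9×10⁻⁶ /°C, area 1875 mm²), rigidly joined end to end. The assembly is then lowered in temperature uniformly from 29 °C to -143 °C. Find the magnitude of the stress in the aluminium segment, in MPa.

Free thermal contraction of the whole bar: Σ αᵢΔT Lᵢ = 22.7×10⁻⁶×172×625 + 1.9×10⁻⁶×172×800 = 2.702 mm.
The rigid supports impose zero overall length change; the single axial force P common to all segments must satisfy P Σ Lᵢ/(AᵢEᵢ) = δ_free.
The series flexibility is Σ Lᵢ/(AᵢEᵢ) = 625/(190×73×10³) + 800/(1875×145×10³) = 4.8×10⁻⁵ mm/N.
Hence P = δ_free / Σ(L/AE) = 2.702/4.8×10⁻⁵ = 56.28 kN (tensile).
σ_{aluminium} = P / A = 56280 / 190 = 296.2 MPa.

σ ≈ 296 MPa (tensile)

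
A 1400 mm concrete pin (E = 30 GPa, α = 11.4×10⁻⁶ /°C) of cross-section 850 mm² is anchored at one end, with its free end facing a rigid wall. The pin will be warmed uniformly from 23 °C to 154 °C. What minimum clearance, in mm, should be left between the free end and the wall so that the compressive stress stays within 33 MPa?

With no wall the pin would lengthen by αΔT L = 11.4×10⁻⁶ × 131 × 1400 = 2.091 mm.
At the allowable stress the elastic shortening the wall may impose is σL/E = 33 × 1400 / (30×10³) = 1.54 mm.
So the gap has to take up the difference, g_min = δ_free − σL/E = 2.091 − 1.54 = 0.5508 mm.

g ≈ 0.551 mm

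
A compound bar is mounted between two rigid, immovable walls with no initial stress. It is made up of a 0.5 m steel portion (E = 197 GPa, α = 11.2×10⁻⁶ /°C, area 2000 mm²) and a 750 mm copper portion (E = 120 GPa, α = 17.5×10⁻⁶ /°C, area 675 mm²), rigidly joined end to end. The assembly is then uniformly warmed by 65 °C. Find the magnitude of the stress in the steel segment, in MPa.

σ ≈ 57.8 MPa (compressive)

If the supports were absent, the total length change would be Σ αᵢΔT Lᵢ = 11.2×10⁻⁶×65×500 + 17.5×10⁻⁶×65×750 = 1.217 mm.
Since the ends are fixed, an axial force P builds up, equal in every segment, with P · Σ Lᵢ/(AᵢEᵢ) = δ_free.
Σ Lᵢ/(AᵢEᵢ) = 500/(2000×197×10³) + 750/(675×120×10³) = 1.053×10⁻⁵ mm/N.
Hence P = δ_free / Σ(L/AE) = 1.217/1.053×10⁻⁵ = 115.6 kN (compressive).
σ_{steel} = P / A = 115600 / 2000 = 57.8 MPa.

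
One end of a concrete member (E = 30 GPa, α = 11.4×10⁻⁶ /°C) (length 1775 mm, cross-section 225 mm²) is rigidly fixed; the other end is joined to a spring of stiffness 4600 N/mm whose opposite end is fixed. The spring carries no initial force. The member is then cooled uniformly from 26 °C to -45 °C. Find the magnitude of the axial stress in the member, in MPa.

σ ≈ 13.3 MPa (tensile)

Free thermal contraction: δ_free = αΔT L = 11.4×10⁻⁶ × 71 × 1775 = 1.437 mm.
With a force P in the spring, the elastic change of the member is PL/(AE) and that of the spring is P/k; compatibility requires their sum to equal δ_free.
P [ L/(AE) + 1/k ] = δ_free → P [ 1775/(225×30×10³) + 1/(4600) ] = 1.437.
P = 1.437 / 0.0004804 = 2991 N.
σ = P/A = 2991/225 = 13.29 MPa.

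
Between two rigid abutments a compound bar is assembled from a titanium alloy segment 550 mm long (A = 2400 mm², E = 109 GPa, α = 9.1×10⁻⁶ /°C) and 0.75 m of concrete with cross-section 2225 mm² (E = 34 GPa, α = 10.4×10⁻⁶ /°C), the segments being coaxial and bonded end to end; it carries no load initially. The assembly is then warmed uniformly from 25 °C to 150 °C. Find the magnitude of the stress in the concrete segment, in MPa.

If the supports were absent, the total length change would be Σ αᵢΔT Lᵢ = 9.1×10⁻⁶×125×550 + 10.4×10⁻⁶×125×750 = 1.601 mm.
The walls prevent any net length change, so an axial force P (same in every segment) develops. Compatibility: P · Σ Lᵢ/(AᵢEᵢ) = δ_free.
Σ Lᵢ/(AᵢEᵢ) = 550/(2400×109×10³) + 750/(2225×34×10³) = 1.202×10⁻⁵ mm/N.
Hence P = δ_free / Σ(L/AE) = 1.601/1.202×10⁻⁵ = 133.2 kN (compressive).
σ_{concrete} = P / A = 133200 / 2225 = 59.87 MPa.

σ ≈ 59.9 MPa (compressive)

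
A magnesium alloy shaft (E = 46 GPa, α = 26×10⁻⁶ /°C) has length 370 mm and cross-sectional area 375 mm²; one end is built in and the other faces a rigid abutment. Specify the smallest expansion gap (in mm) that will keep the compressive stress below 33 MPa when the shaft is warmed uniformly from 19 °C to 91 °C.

With no wall the shaft would lengthen by αΔT L = 26×10⁻⁶ × 72 × 370 = 0.6926 mm.
A stress of 33 MPa corresponds to the wall pushing the shaft back by σL/E = 33×370/(46×10³) = 0.2654 mm.
The gap must absorb the remainder: g_min = 0.6926 − 0.2654 = 0.4272 mm.

g ≈ 0.427 mm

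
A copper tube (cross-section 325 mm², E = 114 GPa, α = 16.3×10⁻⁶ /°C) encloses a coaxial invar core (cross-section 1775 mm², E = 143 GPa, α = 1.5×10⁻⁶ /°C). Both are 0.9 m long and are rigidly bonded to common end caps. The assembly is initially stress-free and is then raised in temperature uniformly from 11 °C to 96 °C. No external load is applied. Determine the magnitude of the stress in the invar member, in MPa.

σ ≈ 22.9 MPa (tensile)

The copper has the larger α, so on heating it would change length more than the invar if both were free. The rigid plates force a common final length, so the copper is put into compression and the invar into tension, with equal and opposite forces P (no external load).
Compatibility of the two members (thermal + elastic change equal): (α₁ − α₂)ΔT = P·[1/(A₁E₁) + 1/(A₂E₂)].
|α₁ − α₂|·ΔT = 14.8×10⁻⁶ × 85 = 0.001258.
1/(A₁E₁) + 1/(A₂E₂) = 1/(325×114×10³) + 1/(1775×143×10³) = 3.093×10⁻⁸ N⁻¹.
So P = 0.001258 / 3.093×10⁻⁸ = 40.67 kN.
σ_{invar} = P/A₂ = 40670/1775 = 22.91 MPa, tensile.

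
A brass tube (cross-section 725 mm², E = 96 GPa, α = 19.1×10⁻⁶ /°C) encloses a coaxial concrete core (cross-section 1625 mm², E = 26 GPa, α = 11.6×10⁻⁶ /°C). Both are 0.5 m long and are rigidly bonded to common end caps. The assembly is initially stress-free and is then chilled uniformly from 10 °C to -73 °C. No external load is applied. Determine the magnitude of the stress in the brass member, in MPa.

Equilibrium of a rigid end plate with no external load gives equal and opposite internal forces ±P in the two members. Since α_{brass} > α_{concrete}, cooling drives the brass into tension and the concrete into compression.
Setting the final lengths equal and cancelling L: (α₁ − α₂)ΔT = P/(A₁E₁) + P/(A₂E₂).
|α₁ − α₂|·ΔT = 7.5×10⁻⁶ × 83 = 0.0006225.
1/(A₁E₁) + 1/(A₂E₂) = 1/(725×96×10³) + 1/(1625×26×10³) = 3.804×10⁻⁸ N⁻¹.
So P = 0.0006225 / 3.804×10⁻⁸ = 16.37 kN.
σ_{brass} = P/A₁ = 16370/725 = 22.57 MPa, tensile.

σ ≈ 22.6 MPa (tensile)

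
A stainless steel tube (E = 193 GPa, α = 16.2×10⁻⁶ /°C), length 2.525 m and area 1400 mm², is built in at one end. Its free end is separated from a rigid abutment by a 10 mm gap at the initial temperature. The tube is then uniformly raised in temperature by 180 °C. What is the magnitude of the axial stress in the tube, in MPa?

Free thermal elongation = αΔT L = 16.2×10⁻⁶ × 180 × 2525 = 7.363 mm.
Since δ_free = 7.36 mm is less than the 10 mm gap, the tube never touches the wall. No axial force develops.

σ ≈ 0 MPa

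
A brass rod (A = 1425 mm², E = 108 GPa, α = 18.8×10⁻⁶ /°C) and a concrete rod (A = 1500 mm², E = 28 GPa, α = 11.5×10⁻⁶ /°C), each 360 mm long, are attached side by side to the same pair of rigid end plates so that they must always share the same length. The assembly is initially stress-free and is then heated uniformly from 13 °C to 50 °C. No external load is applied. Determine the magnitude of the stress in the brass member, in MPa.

Equilibrium of a rigid end plate with no external load gives equal and opposite internal forces ±P in the two members. Since α_{brass} > α_{concrete}, heating drives the brass into compression and the concrete into tension.
Setting the final lengths equal and cancelling L: (α₁ − α₂)ΔT = P/(A₁E₁) + P/(A₂E₂).
|α₁ − α₂|·ΔT = 7.3×10⁻⁶ × 37 = 0.0002701.
1/(A₁E₁) + 1/(A₂E₂) = 1/(1425×108×10³) + 1/(1500×28×10³) = 3.031×10⁻⁸ N⁻¹.
So P = 0.0002701 / 3.031×10⁻⁸ = 8.912 kN.
σ_{brass} = P/A₁ = 8912/1425 = 6.254 MPa, compressive.

σ ≈ 6.25 MPa (compressive)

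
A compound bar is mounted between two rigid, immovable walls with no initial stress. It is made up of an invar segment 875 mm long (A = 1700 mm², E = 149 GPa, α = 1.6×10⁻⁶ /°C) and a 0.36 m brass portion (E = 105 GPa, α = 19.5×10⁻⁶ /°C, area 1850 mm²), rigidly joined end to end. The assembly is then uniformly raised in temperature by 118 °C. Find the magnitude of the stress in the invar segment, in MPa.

σ ≈ 110 MPa (compressive)

Free thermal expansion of the whole bar: Σ αᵢΔT Lᵢ = 1.6×10⁻⁶×118×875 + 19.5×10⁻⁶×118×360 = 0.9936 mm.
The walls prevent any net length change, so an axial force P (same in every segment) develops. Compatibility: P · Σ Lᵢ/(AᵢEᵢ) = δ_free.
Σ Lᵢ/(AᵢEᵢ) = 875/(1700×149×10³) + 360/(1850×105×10³) = 5.308×10⁻⁶ mm/N.
P = 0.9936 / 5.308×10⁻⁶ = 187200 N = 187.2 kN, compressive.
σ_{invar} = P / A = 187200 / 1700 = 110.1 MPa.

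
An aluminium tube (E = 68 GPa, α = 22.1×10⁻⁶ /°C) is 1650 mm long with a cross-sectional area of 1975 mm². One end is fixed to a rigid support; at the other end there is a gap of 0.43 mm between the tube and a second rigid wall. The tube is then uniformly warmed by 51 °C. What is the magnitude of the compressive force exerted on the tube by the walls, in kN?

P ≈ 116 kN

Unrestrained expansion: δ_free = αΔT L = 22.1×10⁻⁶ × 51 × 1650 = 1.86 mm.
The gap closes (δ_free > 0.43 mm) and the wall then resists a further 1.86 − 0.43 = 1.43 mm of expansion.
That suppressed elongation corresponds to σ = E·Δ/L = 68×10³ × 1.43/1650 = 58.92 MPa.
Force on the wall = σA = 58.92 × 1975 mm² = 116.4 kN.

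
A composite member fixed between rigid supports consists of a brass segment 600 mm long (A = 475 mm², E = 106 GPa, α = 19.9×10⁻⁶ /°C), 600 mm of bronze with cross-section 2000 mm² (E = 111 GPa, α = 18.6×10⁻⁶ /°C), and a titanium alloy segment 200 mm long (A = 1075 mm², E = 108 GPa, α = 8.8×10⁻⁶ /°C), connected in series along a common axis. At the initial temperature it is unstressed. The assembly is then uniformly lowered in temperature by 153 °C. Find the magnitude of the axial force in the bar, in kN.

Free thermal contraction of the whole bar: Σ αᵢΔT Lᵢ = 19.9×10⁻⁶×153×600 + 18.6×10⁻⁶×153×600 + 8.8×10⁻⁶×153×200 = 3.804 mm.
The walls prevent any net length change, so an axial force P (same in every segment) develops. Compatibility: P · Σ Lᵢ/(AᵢEᵢ) = δ_free.
Σ Lᵢ/(AᵢEᵢ) = 600/(475×106×10³) + 600/(2000×111×10³) + 200/(1075×108×10³) = 1.634×10⁻⁵ mm/N.
So P = 3.804 / 1.634×10⁻⁵ = 232.7 kN, tensile.

P ≈ 233 kN (tensile)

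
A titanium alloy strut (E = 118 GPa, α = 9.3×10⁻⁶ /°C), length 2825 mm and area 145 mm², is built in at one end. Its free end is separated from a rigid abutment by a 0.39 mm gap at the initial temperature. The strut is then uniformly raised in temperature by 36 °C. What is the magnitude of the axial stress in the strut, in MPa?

σ ≈ 23.2 MPa (compressive)

If the wall were absent the strut would grow by αΔT L = 9.3×10⁻⁶ × 36 × 2825 = 0.9458 mm.
After closing the 0.39 mm clearance, 0.9458 − 0.39 = 0.5558 mm of expansion remains to be suppressed by the wall.
That suppressed elongation corresponds to σ = E·Δ/L = 118×10³ × 0.5558/2825 = 23.22 MPa.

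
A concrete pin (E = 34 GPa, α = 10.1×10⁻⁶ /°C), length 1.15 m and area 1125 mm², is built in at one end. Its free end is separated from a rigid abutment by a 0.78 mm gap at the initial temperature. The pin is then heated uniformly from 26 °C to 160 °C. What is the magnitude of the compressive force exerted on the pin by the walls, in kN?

Free thermal elongation = αΔT L = 10.1×10⁻⁶ × 134 × 1150 = 1.556 mm.
The gap closes (δ_free > 0.78 mm) and the wall then resists a further 1.556 − 0.78 = 0.7764 mm of expansion.
Compatibility: PL/(AE) = 0.7764 mm, so σ = P/A = E × (0.7764/1150) = 22.95 MPa.
Force on the wall = σA = 22.95 × 1125 mm² = 25.82 kN.

P ≈ 25.8 kN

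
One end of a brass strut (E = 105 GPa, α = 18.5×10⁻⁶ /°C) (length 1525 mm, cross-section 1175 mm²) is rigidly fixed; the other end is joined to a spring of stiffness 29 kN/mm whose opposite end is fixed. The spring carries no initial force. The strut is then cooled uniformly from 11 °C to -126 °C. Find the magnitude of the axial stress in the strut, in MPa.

Free thermal contraction: δ_free = αΔT L = 18.5×10⁻⁶ × 137 × 1525 = 3.865 mm.
With a force P in the spring, the elastic change of the strut is PL/(AE) and that of the spring is P/k; compatibility requires their sum to equal δ_free.
So P = δ_free / [L/(AE) + 1/k] = 3.865 / [ 1525/(1175×105×10³) + 1/(29×10³) ].
P = 3.865 / 4.684×10⁻⁵ = 82510 N.
σ = P/A = 82510/1175 = 70.22 MPa.

σ ≈ 70.2 MPa (tensile)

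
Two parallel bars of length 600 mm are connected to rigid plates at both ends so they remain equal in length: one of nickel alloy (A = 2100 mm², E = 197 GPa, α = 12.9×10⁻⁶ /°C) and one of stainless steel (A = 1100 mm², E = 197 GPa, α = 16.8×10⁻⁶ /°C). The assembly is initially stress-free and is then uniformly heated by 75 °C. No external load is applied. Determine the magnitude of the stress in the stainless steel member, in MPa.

σ ≈ 37.8 MPa (compressive)

The stainless steel has the larger α, so on heating it would change length more than the nickel alloy if both were free. The rigid plates force a common final length, so the stainless steel is put into compression and the nickel alloy into tension, with equal and opposite forces P (no external load).
Equating the net (thermal + elastic) strains gives |α₁ − α₂|·ΔT = P·[1/(A₁E₁) + 1/(A₂E₂)].
|α₁ − α₂|·ΔT = 3.9×10⁻⁶ × 75 = 0.0002925.
1/(A₁E₁) + 1/(A₂E₂) = 1/(2100×197×10³) + 1/(1100×197×10³) = 7.032×10⁻⁹ N⁻¹.
So P = 0.0002925 / 7.032×10⁻⁹ = 41.6 kN.
σ_{stainless steel} = P/A₂ = 41600/1100 = 37.81 MPa, compressive.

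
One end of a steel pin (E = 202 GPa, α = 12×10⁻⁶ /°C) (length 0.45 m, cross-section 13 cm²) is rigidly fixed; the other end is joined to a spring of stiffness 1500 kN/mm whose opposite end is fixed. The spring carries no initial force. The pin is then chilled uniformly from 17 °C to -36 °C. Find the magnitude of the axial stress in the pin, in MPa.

σ ≈ 92.5 MPa (tensile)

The unrestrained thermal change is αΔT L = 12×10⁻⁶ × 53 × 450 = 0.2862 mm.
With a force P in the spring, the elastic change of the pin is PL/(AE) and that of the spring is P/k; compatibility requires their sum to equal δ_free.
P [ L/(AE) + 1/k ] = δ_free → P [ 450/(1300×202×10³) + 1/(1500×10³) ] = 0.2862.
P = 0.2862 / 2.38×10⁻⁶ = 120200 N.
σ = P/A = 120200/1300 = 92.49 MPa.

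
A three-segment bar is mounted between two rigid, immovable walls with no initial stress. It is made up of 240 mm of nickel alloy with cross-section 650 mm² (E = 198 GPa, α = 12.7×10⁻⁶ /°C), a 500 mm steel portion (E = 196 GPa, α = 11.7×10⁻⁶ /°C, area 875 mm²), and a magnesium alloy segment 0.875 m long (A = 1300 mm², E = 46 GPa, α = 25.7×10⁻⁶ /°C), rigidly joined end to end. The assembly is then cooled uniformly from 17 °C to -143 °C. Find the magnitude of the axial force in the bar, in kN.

If the supports were absent, the total length change would be Σ αᵢΔT Lᵢ = 12.7×10⁻⁶×160×240 + 11.7×10⁻⁶×160×500 + 25.7×10⁻⁶×160×875 = 5.022 mm.
The walls prevent any net length change, so an axial force P (same in every segment) develops. Compatibility: P · Σ Lᵢ/(AᵢEᵢ) = δ_free.
Σ Lᵢ/(AᵢEᵢ) = 240/(650×198×10³) + 500/(875×196×10³) + 875/(1300×46×10³) = 1.941×10⁻⁵ mm/N.
Hence P = δ_free / Σ(L/AE) = 5.022/1.941×10⁻⁵ = 258.7 kN (tensile).

P ≈ 259 kN (tensile)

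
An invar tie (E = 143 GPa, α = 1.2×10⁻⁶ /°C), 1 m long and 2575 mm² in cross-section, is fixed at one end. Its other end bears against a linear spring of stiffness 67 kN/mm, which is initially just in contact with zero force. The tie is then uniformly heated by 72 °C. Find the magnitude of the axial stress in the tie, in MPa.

σ ≈ 1.9 MPa (compressive)

The unrestrained thermal change is αΔT L = 1.2×10⁻⁶ × 72 × 1000 = 0.0864 mm.
Let P be the compressive force at the spring. The tie shortens elastically by PL/(AE) and the spring compresses by P/k; together these equal δ_free.
P [ L/(AE) + 1/k ] = δ_free → P [ 1000/(2575×143×10³) + 1/(67×10³) ] = 0.0864.
P = 0.0864 / 1.764×10⁻⁵ = 4898 N.
σ = P/A = 4898/2575 = 1.902 MPa.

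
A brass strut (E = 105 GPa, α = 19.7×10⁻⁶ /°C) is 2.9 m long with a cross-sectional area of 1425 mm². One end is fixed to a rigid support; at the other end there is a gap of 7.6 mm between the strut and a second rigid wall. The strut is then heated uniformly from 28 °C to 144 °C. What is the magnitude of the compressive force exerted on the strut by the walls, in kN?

P ≈ 0 kN

If the wall were absent the strut would grow by αΔT L = 19.7×10⁻⁶ × 116 × 2900 = 6.627 mm.
This is smaller than the 7.6 mm clearance, so the strut expands freely without reaching the stop — the stress is zero.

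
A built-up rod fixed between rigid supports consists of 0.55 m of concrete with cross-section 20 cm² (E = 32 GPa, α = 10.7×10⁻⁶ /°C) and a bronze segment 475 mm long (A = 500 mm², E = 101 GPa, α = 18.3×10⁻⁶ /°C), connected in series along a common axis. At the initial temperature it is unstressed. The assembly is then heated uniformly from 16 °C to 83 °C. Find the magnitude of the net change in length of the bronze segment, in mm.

Free thermal expansion of the whole bar: Σ αᵢΔT Lᵢ = 10.7×10⁻⁶×67×550 + 18.3×10⁻⁶×67×475 = 0.9767 mm.
The walls prevent any net length change, so an axial force P (same in every segment) develops. Compatibility: P · Σ Lᵢ/(AᵢEᵢ) = δ_free.
Σ Lᵢ/(AᵢEᵢ) = 550/(2000×32×10³) + 475/(500×101×10³) = 1.8×10⁻⁵ mm/N.
Hence P = δ_free / Σ(L/AE) = 0.9767/1.8×10⁻⁵ = 54.26 kN (compressive).
For the bronze segment, free thermal change = 18.3×10⁻⁶×67×475 = 0.5824 mm and elastic change from P = 54260×475/(500×101×10³) = 0.5104 mm; these oppose, so the net change is 0.072 mm (segment lengthens).

|ΔL| ≈ 0.072 mm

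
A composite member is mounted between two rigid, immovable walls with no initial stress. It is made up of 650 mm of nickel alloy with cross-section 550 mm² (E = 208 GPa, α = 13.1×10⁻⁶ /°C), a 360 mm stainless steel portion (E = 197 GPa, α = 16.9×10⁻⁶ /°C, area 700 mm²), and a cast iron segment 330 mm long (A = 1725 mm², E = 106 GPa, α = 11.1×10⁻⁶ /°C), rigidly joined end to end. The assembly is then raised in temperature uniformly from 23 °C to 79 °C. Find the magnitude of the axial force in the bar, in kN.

With the walls removed the bar would change length by δ_free = Σ αᵢΔT Lᵢ = 13.1×10⁻⁶×56×650 + 16.9×10⁻⁶×56×360 + 11.1×10⁻⁶×56×330 = 1.023 mm.
Since the ends are fixed, an axial force P builds up, equal in every segment, with P · Σ Lᵢ/(AᵢEᵢ) = δ_free.
Σ Lᵢ/(AᵢEᵢ) = 650/(550×208×10³) + 360/(700×197×10³) + 330/(1725×106×10³) = 1.01×10⁻⁵ mm/N.
Hence P = δ_free / Σ(L/AE) = 1.023/1.01×10⁻⁵ = 101.3 kN (compressive).

P ≈ 101 kN (compressive)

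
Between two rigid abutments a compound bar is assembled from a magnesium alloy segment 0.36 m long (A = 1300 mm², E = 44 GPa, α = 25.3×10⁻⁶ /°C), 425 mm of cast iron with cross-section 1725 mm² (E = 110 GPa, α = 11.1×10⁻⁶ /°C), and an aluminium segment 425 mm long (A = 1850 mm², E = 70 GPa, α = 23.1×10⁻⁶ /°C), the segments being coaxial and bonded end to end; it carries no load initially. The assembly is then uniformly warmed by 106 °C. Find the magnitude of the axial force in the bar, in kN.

With the walls removed the bar would change length by δ_free = Σ αᵢΔT Lᵢ = 25.3×10⁻⁶×106×360 + 11.1×10⁻⁶×106×425 + 23.1×10⁻⁶×106×425 = 2.506 mm.
Since the ends are fixed, an axial force P builds up, equal in every segment, with P · Σ Lᵢ/(AᵢEᵢ) = δ_free.
Σ Lᵢ/(AᵢEᵢ) = 360/(1300×44×10³) + 425/(1725×110×10³) + 425/(1850×70×10³) = 1.182×10⁻⁵ mm/N.
So P = 2.506 / 1.182×10⁻⁵ = 212.1 kN, compressive.

P ≈ 212 kN (compressive)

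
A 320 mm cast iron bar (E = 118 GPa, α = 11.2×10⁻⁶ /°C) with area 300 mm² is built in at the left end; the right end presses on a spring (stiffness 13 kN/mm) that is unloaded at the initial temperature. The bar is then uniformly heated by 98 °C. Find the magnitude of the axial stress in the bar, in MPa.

σ ≈ 13.6 MPa (compressive)

The unrestrained thermal change is αΔT L = 11.2×10⁻⁶ × 98 × 320 = 0.3512 mm.
Let P be the compressive force at the spring. The bar shortens elastically by PL/(AE) and the spring compresses by P/k; together these equal δ_free.
So P = δ_free / [L/(AE) + 1/k] = 0.3512 / [ 320/(300×118×10³) + 1/(13×10³) ].
P = 0.3512 / 8.596×10⁻⁵ = 4086 N.
σ = P/A = 4086/300 = 13.62 MPa.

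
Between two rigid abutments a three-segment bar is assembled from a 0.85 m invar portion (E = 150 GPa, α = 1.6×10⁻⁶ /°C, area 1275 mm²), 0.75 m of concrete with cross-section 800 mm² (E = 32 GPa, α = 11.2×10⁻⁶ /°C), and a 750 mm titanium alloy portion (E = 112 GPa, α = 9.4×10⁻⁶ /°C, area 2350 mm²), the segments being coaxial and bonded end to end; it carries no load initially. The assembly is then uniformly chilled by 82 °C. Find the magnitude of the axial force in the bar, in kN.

If the supports were absent, the total length change would be Σ αᵢΔT Lᵢ = 1.6×10⁻⁶×82×850 + 11.2×10⁻⁶×82×750 + 9.4×10⁻⁶×82×750 = 1.378 mm.
The walls prevent any net length change, so an axial force P (same in every segment) develops. Compatibility: P · Σ Lᵢ/(AᵢEᵢ) = δ_free.
The series flexibility is Σ Lᵢ/(AᵢEᵢ) = 850/(1275×150×10³) + 750/(800×32×10³) + 750/(2350×112×10³) = 3.659×10⁻⁵ mm/N.
So P = 1.378 / 3.659×10⁻⁵ = 37.67 kN, tensile.

P ≈ 37.7 kN (tensile)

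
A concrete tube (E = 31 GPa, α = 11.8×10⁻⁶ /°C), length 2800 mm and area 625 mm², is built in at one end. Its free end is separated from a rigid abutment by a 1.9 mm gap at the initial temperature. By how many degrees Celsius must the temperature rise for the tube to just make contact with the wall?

Contact occurs when the free expansion equals the gap: αΔT L = 1.9 mm.
So ΔT = g/(αL) = 1.9/(11.8×10⁻⁶ × 2800) = 57.51 °C.

ΔT ≈ 57.5 °C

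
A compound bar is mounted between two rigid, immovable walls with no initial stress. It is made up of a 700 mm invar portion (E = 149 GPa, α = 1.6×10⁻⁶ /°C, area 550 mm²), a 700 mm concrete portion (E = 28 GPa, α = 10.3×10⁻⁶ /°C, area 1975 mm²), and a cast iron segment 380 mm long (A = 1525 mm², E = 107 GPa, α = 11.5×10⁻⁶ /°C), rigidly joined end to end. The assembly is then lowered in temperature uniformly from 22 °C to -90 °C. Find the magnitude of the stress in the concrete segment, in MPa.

If the supports were absent, the total length change would be Σ αᵢΔT Lᵢ = 1.6×10⁻⁶×112×700 + 10.3×10⁻⁶×112×700 + 11.5×10⁻⁶×112×380 = 1.422 mm.
Since the ends are fixed, an axial force P builds up, equal in every segment, with P · Σ Lᵢ/(AᵢEᵢ) = δ_free.
Σ Lᵢ/(AᵢEᵢ) = 700/(550×149×10³) + 700/(1975×28×10³) + 380/(1525×107×10³) = 2.353×10⁻⁵ mm/N.
Hence P = δ_free / Σ(L/AE) = 1.422/2.353×10⁻⁵ = 60.45 kN (tensile).
σ_{concrete} = P / A = 60450 / 1975 = 30.61 MPa.

σ ≈ 30.6 MPa (tensile)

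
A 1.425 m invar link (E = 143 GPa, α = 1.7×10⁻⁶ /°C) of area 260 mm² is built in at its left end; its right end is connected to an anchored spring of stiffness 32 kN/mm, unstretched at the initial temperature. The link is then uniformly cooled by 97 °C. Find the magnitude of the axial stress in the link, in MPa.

The unrestrained thermal change is αΔT L = 1.7×10⁻⁶ × 97 × 1425 = 0.235 mm.
Let P be the tensile force in the spring. The link extends elastically by PL/(AE) and the spring stretches by P/k; together these equal δ_free.
P [ L/(AE) + 1/k ] = δ_free → P [ 1425/(260×143×10³) + 1/(32×10³) ] = 0.235.
P = 0.235 / 6.958×10⁻⁵ = 3377 N.
σ = P/A = 3377/260 = 12.99 MPa.

σ ≈ 13 MPa (tensile)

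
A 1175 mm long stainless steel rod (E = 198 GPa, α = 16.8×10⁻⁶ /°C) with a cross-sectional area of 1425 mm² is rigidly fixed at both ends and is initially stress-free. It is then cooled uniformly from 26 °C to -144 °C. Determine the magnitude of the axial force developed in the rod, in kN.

P ≈ 806 kN (tensile)

Full restraint means ε = 0, so the stress is σ = EαΔT = 198×10³ × 16.8×10⁻⁶ × 170 = 565.5 MPa.
Axial force P = σA = 565.5 × 1425 = 805800 N = 805.8 kN, tensile.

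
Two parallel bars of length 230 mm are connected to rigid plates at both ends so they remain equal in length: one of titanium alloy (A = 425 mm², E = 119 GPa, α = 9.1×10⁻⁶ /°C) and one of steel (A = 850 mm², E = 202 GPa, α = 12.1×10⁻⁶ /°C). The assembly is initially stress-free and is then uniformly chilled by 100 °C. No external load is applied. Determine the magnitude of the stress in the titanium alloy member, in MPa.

Equilibrium of a rigid end plate with no external load gives equal and opposite internal forces ±P in the two members. Since α_{steel} > α_{titanium alloy}, cooling drives the steel into tension and the titanium alloy into compression.
Equating the net (thermal + elastic) strains gives |α₁ − α₂|·ΔT = P·[1/(A₁E₁) + 1/(A₂E₂)].
|α₁ − α₂|·ΔT = 3×10⁻⁶ × 100 = 0.0003.
1/(A₁E₁) + 1/(A₂E₂) = 1/(425×119×10³) + 1/(850×202×10³) = 2.56×10⁻⁸ N⁻¹.
So P = 0.0003 / 2.56×10⁻⁸ = 11.72 kN.
σ_{titanium alloy} = P/A₁ = 11720/425 = 27.58 MPa, compressive.

σ ≈ 27.6 MPa (compressive)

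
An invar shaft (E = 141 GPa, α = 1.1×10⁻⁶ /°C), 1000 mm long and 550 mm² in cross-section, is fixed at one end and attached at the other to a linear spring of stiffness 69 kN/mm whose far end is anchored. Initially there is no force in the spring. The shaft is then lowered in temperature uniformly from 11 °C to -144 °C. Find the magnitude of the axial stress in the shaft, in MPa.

σ ≈ 11.3 MPa (tensile)

If the spring were absent the shaft would shorten by αΔT L = 1.1×10⁻⁶ × 155 × 1000 = 0.1705 mm.
Let P be the tensile force in the spring. The shaft extends elastically by PL/(AE) and the spring stretches by P/k; together these equal δ_free.
So P = δ_free / [L/(AE) + 1/k] = 0.1705 / [ 1000/(550×141×10³) + 1/(69×10³) ].
P = 0.1705 / 2.739×10⁻⁵ = 6225 N.
σ = P/A = 6225/550 = 11.32 MPa.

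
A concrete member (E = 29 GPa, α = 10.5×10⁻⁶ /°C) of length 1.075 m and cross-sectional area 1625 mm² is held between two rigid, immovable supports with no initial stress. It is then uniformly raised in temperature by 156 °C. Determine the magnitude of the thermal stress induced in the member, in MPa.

σ ≈ 47.5 MPa (compressive)

Because both ends are immovable the net strain is zero, and the suppressed thermal strain is αΔT = 10.5×10⁻⁶ × 156 = 1638×10⁻⁶.
The stress required to suppress this strain is σ = Eε = 29×10³ × 1638×10⁻⁶ = 47.5 MPa, compressive since the member is trying to expand.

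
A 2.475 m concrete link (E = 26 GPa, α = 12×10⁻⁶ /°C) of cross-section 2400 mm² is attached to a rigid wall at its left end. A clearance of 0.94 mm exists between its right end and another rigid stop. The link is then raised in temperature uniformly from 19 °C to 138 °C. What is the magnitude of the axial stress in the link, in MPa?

σ ≈ 27.3 MPa (compressive)

If the wall were absent the link would grow by αΔT L = 12×10⁻⁶ × 119 × 2475 = 3.534 mm.
After closing the 0.94 mm clearance, 3.534 − 0.94 = 2.594 mm of expansion remains to be suppressed by the wall.
So σ = E(δ_free − g)/L = 26×10³ × 2.594/2475 = 27.25 MPa.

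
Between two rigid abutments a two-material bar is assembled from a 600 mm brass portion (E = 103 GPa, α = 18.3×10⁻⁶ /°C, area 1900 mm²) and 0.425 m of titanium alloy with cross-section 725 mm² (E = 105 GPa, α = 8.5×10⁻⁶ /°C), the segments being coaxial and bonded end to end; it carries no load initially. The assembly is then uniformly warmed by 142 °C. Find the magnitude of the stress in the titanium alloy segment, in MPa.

σ ≈ 330 MPa (compressive)

If the supports were absent, the total length change would be Σ αᵢΔT Lᵢ = 18.3×10⁻⁶×142×600 + 8.5×10⁻⁶×142×425 = 2.072 mm.
Since the ends are fixed, an axial force P builds up, equal in every segment, with P · Σ Lᵢ/(AᵢEᵢ) = δ_free.
The series flexibility is Σ Lᵢ/(AᵢEᵢ) = 600/(1900×103×10³) + 425/(725×105×10³) = 8.649×10⁻⁶ mm/N.
Hence P = δ_free / Σ(L/AE) = 2.072/8.649×10⁻⁶ = 239.6 kN (compressive).
σ_{titanium alloy} = P / A = 239600 / 725 = 330.5 MPa.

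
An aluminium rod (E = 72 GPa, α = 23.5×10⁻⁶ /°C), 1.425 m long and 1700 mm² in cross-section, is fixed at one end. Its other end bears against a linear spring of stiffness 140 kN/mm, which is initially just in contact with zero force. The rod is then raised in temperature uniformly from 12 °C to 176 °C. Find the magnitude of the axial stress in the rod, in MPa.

Free thermal expansion: δ_free = αΔT L = 23.5×10⁻⁶ × 164 × 1425 = 5.492 mm.
Let P be the compressive force at the spring. The rod shortens elastically by PL/(AE) and the spring compresses by P/k; together these equal δ_free.
So P = δ_free / [L/(AE) + 1/k] = 5.492 / [ 1425/(1700×72×10³) + 1/(140×10³) ].
P = 5.492 / 1.879×10⁻⁵ = 292400 N.
σ = P/A = 292400/1700 = 172 MPa.

σ ≈ 172 MPa (compressive)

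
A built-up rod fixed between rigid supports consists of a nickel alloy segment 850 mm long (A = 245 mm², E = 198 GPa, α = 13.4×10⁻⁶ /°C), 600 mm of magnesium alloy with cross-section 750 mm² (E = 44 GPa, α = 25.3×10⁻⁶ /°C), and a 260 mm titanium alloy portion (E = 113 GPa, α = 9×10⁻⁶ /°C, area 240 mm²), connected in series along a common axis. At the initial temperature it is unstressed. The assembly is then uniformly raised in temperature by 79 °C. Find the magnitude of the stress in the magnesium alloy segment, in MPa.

With the walls removed the bar would change length by δ_free = Σ αᵢΔT Lᵢ = 13.4×10⁻⁶×79×850 + 25.3×10⁻⁶×79×600 + 9×10⁻⁶×79×260 = 2.284 mm.
The walls prevent any net length change, so an axial force P (same in every segment) develops. Compatibility: P · Σ Lᵢ/(AᵢEᵢ) = δ_free.
Σ Lᵢ/(AᵢEᵢ) = 850/(245×198×10³) + 600/(750×44×10³) + 260/(240×113×10³) = 4.529×10⁻⁵ mm/N.
Hence P = δ_free / Σ(L/AE) = 2.284/4.529×10⁻⁵ = 50.43 kN (compressive).
σ_{magnesium alloy} = P / A = 50430 / 750 = 67.24 MPa.

σ ≈ 67.2 MPa (compressive)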